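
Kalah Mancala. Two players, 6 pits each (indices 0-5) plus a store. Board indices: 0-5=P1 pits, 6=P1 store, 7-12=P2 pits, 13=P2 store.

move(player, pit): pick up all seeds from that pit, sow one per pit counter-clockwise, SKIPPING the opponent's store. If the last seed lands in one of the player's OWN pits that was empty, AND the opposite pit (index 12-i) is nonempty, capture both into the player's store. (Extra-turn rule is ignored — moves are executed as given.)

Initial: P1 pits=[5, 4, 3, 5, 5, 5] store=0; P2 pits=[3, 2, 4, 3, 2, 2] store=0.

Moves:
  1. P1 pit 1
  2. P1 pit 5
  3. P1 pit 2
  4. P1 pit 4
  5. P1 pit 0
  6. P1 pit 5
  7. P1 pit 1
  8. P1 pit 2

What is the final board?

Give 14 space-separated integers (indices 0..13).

Move 1: P1 pit1 -> P1=[5,0,4,6,6,6](0) P2=[3,2,4,3,2,2](0)
Move 2: P1 pit5 -> P1=[5,0,4,6,6,0](1) P2=[4,3,5,4,3,2](0)
Move 3: P1 pit2 -> P1=[5,0,0,7,7,1](2) P2=[4,3,5,4,3,2](0)
Move 4: P1 pit4 -> P1=[5,0,0,7,0,2](3) P2=[5,4,6,5,4,2](0)
Move 5: P1 pit0 -> P1=[0,1,1,8,1,3](3) P2=[5,4,6,5,4,2](0)
Move 6: P1 pit5 -> P1=[0,1,1,8,1,0](4) P2=[6,5,6,5,4,2](0)
Move 7: P1 pit1 -> P1=[0,0,2,8,1,0](4) P2=[6,5,6,5,4,2](0)
Move 8: P1 pit2 -> P1=[0,0,0,9,2,0](4) P2=[6,5,6,5,4,2](0)

Answer: 0 0 0 9 2 0 4 6 5 6 5 4 2 0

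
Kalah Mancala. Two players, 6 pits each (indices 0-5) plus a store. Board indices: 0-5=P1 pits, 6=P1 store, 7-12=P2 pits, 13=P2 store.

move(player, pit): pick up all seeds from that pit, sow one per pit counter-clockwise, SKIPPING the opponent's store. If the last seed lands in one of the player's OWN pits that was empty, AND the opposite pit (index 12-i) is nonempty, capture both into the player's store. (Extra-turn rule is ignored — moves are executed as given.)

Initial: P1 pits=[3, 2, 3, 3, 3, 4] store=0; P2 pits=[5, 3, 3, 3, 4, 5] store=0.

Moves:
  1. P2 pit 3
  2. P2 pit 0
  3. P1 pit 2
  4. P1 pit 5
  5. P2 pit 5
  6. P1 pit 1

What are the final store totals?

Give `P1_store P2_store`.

Answer: 1 2

Derivation:
Move 1: P2 pit3 -> P1=[3,2,3,3,3,4](0) P2=[5,3,3,0,5,6](1)
Move 2: P2 pit0 -> P1=[3,2,3,3,3,4](0) P2=[0,4,4,1,6,7](1)
Move 3: P1 pit2 -> P1=[3,2,0,4,4,5](0) P2=[0,4,4,1,6,7](1)
Move 4: P1 pit5 -> P1=[3,2,0,4,4,0](1) P2=[1,5,5,2,6,7](1)
Move 5: P2 pit5 -> P1=[4,3,1,5,5,1](1) P2=[1,5,5,2,6,0](2)
Move 6: P1 pit1 -> P1=[4,0,2,6,6,1](1) P2=[1,5,5,2,6,0](2)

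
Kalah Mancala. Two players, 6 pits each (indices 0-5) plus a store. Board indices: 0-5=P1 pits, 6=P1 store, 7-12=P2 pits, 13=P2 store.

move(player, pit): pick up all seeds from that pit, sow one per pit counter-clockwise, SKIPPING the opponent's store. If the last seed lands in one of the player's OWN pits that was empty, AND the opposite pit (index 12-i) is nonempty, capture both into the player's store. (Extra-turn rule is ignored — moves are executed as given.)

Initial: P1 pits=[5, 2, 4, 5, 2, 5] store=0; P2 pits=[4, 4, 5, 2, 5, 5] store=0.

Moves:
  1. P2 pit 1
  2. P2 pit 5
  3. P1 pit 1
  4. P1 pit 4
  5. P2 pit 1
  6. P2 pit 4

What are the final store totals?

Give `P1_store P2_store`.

Move 1: P2 pit1 -> P1=[5,2,4,5,2,5](0) P2=[4,0,6,3,6,6](0)
Move 2: P2 pit5 -> P1=[6,3,5,6,3,5](0) P2=[4,0,6,3,6,0](1)
Move 3: P1 pit1 -> P1=[6,0,6,7,4,5](0) P2=[4,0,6,3,6,0](1)
Move 4: P1 pit4 -> P1=[6,0,6,7,0,6](1) P2=[5,1,6,3,6,0](1)
Move 5: P2 pit1 -> P1=[6,0,6,7,0,6](1) P2=[5,0,7,3,6,0](1)
Move 6: P2 pit4 -> P1=[7,1,7,8,0,6](1) P2=[5,0,7,3,0,1](2)

Answer: 1 2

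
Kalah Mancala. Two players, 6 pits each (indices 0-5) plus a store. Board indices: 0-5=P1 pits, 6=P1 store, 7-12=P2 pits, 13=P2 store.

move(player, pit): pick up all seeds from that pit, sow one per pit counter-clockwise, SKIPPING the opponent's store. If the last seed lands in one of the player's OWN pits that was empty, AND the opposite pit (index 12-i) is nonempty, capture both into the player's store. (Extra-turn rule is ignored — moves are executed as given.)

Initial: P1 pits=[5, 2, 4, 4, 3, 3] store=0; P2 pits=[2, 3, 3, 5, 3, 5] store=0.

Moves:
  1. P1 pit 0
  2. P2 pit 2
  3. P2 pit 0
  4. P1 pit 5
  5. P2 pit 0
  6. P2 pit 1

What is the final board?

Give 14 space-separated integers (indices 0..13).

Answer: 1 3 5 0 4 0 1 0 0 2 7 5 7 7

Derivation:
Move 1: P1 pit0 -> P1=[0,3,5,5,4,4](0) P2=[2,3,3,5,3,5](0)
Move 2: P2 pit2 -> P1=[0,3,5,5,4,4](0) P2=[2,3,0,6,4,6](0)
Move 3: P2 pit0 -> P1=[0,3,5,0,4,4](0) P2=[0,4,0,6,4,6](6)
Move 4: P1 pit5 -> P1=[0,3,5,0,4,0](1) P2=[1,5,1,6,4,6](6)
Move 5: P2 pit0 -> P1=[0,3,5,0,4,0](1) P2=[0,6,1,6,4,6](6)
Move 6: P2 pit1 -> P1=[1,3,5,0,4,0](1) P2=[0,0,2,7,5,7](7)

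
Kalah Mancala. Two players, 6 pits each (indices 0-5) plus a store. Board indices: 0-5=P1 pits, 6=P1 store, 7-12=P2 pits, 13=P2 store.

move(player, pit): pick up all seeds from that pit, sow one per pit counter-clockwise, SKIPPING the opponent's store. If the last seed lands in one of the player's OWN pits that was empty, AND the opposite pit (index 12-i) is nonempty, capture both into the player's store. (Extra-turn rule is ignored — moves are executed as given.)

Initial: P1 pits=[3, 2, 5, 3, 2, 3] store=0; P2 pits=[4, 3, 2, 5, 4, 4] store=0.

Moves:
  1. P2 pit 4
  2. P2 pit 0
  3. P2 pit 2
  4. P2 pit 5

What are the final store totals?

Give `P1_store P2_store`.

Answer: 0 6

Derivation:
Move 1: P2 pit4 -> P1=[4,3,5,3,2,3](0) P2=[4,3,2,5,0,5](1)
Move 2: P2 pit0 -> P1=[4,0,5,3,2,3](0) P2=[0,4,3,6,0,5](5)
Move 3: P2 pit2 -> P1=[4,0,5,3,2,3](0) P2=[0,4,0,7,1,6](5)
Move 4: P2 pit5 -> P1=[5,1,6,4,3,3](0) P2=[0,4,0,7,1,0](6)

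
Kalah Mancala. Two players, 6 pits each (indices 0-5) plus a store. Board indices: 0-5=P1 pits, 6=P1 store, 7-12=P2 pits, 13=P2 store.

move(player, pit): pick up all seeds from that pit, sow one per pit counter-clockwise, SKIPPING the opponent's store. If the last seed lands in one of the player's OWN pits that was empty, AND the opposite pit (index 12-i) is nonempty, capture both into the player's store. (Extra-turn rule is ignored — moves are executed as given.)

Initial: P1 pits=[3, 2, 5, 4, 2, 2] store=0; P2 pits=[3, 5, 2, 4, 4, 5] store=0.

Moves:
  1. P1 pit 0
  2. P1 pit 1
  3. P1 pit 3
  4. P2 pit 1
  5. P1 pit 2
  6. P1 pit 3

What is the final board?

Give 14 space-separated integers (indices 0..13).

Move 1: P1 pit0 -> P1=[0,3,6,5,2,2](0) P2=[3,5,2,4,4,5](0)
Move 2: P1 pit1 -> P1=[0,0,7,6,3,2](0) P2=[3,5,2,4,4,5](0)
Move 3: P1 pit3 -> P1=[0,0,7,0,4,3](1) P2=[4,6,3,4,4,5](0)
Move 4: P2 pit1 -> P1=[1,0,7,0,4,3](1) P2=[4,0,4,5,5,6](1)
Move 5: P1 pit2 -> P1=[1,0,0,1,5,4](2) P2=[5,1,5,5,5,6](1)
Move 6: P1 pit3 -> P1=[1,0,0,0,6,4](2) P2=[5,1,5,5,5,6](1)

Answer: 1 0 0 0 6 4 2 5 1 5 5 5 6 1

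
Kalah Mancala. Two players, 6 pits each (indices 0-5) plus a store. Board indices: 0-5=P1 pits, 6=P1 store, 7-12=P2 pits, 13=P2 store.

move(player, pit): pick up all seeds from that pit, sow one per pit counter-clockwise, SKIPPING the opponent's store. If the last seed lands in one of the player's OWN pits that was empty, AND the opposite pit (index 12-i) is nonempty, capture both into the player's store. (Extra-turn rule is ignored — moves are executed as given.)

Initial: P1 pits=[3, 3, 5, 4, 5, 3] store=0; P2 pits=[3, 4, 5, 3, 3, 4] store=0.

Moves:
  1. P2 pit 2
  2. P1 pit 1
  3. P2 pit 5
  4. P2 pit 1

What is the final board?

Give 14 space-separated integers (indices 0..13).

Answer: 0 1 7 6 6 3 0 3 0 1 5 5 0 8

Derivation:
Move 1: P2 pit2 -> P1=[4,3,5,4,5,3](0) P2=[3,4,0,4,4,5](1)
Move 2: P1 pit1 -> P1=[4,0,6,5,6,3](0) P2=[3,4,0,4,4,5](1)
Move 3: P2 pit5 -> P1=[5,1,7,6,6,3](0) P2=[3,4,0,4,4,0](2)
Move 4: P2 pit1 -> P1=[0,1,7,6,6,3](0) P2=[3,0,1,5,5,0](8)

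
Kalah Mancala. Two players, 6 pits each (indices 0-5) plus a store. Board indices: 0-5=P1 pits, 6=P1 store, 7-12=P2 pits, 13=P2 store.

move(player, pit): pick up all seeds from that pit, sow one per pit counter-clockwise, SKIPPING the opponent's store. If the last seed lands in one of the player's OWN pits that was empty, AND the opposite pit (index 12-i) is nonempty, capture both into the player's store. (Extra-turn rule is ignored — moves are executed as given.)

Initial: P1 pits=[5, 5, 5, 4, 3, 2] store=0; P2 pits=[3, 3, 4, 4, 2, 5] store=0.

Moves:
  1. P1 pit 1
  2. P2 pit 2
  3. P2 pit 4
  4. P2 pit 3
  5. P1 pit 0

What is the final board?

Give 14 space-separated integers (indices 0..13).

Move 1: P1 pit1 -> P1=[5,0,6,5,4,3](1) P2=[3,3,4,4,2,5](0)
Move 2: P2 pit2 -> P1=[5,0,6,5,4,3](1) P2=[3,3,0,5,3,6](1)
Move 3: P2 pit4 -> P1=[6,0,6,5,4,3](1) P2=[3,3,0,5,0,7](2)
Move 4: P2 pit3 -> P1=[7,1,6,5,4,3](1) P2=[3,3,0,0,1,8](3)
Move 5: P1 pit0 -> P1=[0,2,7,6,5,4](2) P2=[4,3,0,0,1,8](3)

Answer: 0 2 7 6 5 4 2 4 3 0 0 1 8 3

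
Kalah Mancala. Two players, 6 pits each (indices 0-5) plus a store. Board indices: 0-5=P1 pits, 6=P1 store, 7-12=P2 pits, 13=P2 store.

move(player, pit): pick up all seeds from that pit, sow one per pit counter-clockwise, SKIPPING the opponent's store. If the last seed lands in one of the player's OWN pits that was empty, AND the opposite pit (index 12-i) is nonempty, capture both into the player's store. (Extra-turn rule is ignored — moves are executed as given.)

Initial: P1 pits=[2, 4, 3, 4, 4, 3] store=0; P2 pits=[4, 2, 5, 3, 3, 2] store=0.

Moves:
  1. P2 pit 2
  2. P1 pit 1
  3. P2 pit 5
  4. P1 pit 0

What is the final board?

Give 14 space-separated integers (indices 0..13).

Answer: 0 2 5 6 6 4 0 4 2 0 4 4 0 2

Derivation:
Move 1: P2 pit2 -> P1=[3,4,3,4,4,3](0) P2=[4,2,0,4,4,3](1)
Move 2: P1 pit1 -> P1=[3,0,4,5,5,4](0) P2=[4,2,0,4,4,3](1)
Move 3: P2 pit5 -> P1=[4,1,4,5,5,4](0) P2=[4,2,0,4,4,0](2)
Move 4: P1 pit0 -> P1=[0,2,5,6,6,4](0) P2=[4,2,0,4,4,0](2)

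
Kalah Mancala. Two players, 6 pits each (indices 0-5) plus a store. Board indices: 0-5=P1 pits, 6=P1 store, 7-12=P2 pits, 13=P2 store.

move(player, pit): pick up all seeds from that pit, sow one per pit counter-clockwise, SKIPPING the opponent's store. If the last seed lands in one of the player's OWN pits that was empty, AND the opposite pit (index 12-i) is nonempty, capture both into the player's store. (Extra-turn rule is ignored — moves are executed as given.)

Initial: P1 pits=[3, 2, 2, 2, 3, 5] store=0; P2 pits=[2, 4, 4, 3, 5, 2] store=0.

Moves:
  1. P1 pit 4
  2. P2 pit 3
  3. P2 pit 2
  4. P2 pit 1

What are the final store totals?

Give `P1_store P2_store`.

Move 1: P1 pit4 -> P1=[3,2,2,2,0,6](1) P2=[3,4,4,3,5,2](0)
Move 2: P2 pit3 -> P1=[3,2,2,2,0,6](1) P2=[3,4,4,0,6,3](1)
Move 3: P2 pit2 -> P1=[3,2,2,2,0,6](1) P2=[3,4,0,1,7,4](2)
Move 4: P2 pit1 -> P1=[3,2,2,2,0,6](1) P2=[3,0,1,2,8,5](2)

Answer: 1 2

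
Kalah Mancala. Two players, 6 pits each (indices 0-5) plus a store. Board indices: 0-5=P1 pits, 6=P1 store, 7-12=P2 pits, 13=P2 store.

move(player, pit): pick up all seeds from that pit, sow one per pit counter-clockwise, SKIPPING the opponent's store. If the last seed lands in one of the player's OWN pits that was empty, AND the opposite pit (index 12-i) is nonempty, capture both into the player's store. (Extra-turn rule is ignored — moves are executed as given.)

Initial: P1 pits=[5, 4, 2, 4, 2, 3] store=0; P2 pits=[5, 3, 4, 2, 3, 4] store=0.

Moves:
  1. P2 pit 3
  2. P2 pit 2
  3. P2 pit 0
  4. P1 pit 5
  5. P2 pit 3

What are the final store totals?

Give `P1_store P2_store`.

Move 1: P2 pit3 -> P1=[5,4,2,4,2,3](0) P2=[5,3,4,0,4,5](0)
Move 2: P2 pit2 -> P1=[5,4,2,4,2,3](0) P2=[5,3,0,1,5,6](1)
Move 3: P2 pit0 -> P1=[5,4,2,4,2,3](0) P2=[0,4,1,2,6,7](1)
Move 4: P1 pit5 -> P1=[5,4,2,4,2,0](1) P2=[1,5,1,2,6,7](1)
Move 5: P2 pit3 -> P1=[5,4,2,4,2,0](1) P2=[1,5,1,0,7,8](1)

Answer: 1 1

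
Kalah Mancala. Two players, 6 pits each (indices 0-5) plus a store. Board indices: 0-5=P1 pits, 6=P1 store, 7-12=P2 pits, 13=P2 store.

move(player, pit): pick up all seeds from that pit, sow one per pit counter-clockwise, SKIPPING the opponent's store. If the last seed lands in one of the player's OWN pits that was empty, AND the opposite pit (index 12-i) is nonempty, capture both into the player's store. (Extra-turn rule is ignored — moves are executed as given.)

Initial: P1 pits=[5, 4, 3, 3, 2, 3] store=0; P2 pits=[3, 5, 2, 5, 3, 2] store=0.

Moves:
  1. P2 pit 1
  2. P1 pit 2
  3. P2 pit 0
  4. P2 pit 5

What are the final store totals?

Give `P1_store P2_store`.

Move 1: P2 pit1 -> P1=[5,4,3,3,2,3](0) P2=[3,0,3,6,4,3](1)
Move 2: P1 pit2 -> P1=[5,4,0,4,3,4](0) P2=[3,0,3,6,4,3](1)
Move 3: P2 pit0 -> P1=[5,4,0,4,3,4](0) P2=[0,1,4,7,4,3](1)
Move 4: P2 pit5 -> P1=[6,5,0,4,3,4](0) P2=[0,1,4,7,4,0](2)

Answer: 0 2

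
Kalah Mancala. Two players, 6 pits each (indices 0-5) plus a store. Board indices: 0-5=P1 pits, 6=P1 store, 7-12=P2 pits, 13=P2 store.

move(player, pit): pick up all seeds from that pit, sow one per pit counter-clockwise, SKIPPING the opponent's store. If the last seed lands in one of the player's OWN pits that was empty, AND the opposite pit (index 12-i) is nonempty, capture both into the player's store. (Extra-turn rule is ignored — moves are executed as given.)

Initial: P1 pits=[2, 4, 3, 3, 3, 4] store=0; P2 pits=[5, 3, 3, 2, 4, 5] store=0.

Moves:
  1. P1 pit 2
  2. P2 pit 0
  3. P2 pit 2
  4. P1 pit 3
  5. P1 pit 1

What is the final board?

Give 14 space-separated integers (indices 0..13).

Answer: 2 0 1 1 6 7 1 1 4 0 4 6 7 1

Derivation:
Move 1: P1 pit2 -> P1=[2,4,0,4,4,5](0) P2=[5,3,3,2,4,5](0)
Move 2: P2 pit0 -> P1=[2,4,0,4,4,5](0) P2=[0,4,4,3,5,6](0)
Move 3: P2 pit2 -> P1=[2,4,0,4,4,5](0) P2=[0,4,0,4,6,7](1)
Move 4: P1 pit3 -> P1=[2,4,0,0,5,6](1) P2=[1,4,0,4,6,7](1)
Move 5: P1 pit1 -> P1=[2,0,1,1,6,7](1) P2=[1,4,0,4,6,7](1)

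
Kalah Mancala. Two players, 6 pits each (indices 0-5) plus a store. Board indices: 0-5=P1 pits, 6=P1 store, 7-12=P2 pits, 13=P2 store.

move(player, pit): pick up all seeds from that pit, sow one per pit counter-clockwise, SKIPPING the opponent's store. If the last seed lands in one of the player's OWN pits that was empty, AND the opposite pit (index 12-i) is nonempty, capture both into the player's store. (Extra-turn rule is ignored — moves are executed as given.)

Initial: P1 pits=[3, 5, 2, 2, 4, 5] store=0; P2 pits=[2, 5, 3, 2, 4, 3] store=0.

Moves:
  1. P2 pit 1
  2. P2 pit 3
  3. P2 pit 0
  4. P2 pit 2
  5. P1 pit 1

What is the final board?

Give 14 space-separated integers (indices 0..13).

Answer: 4 0 3 3 5 6 1 0 1 0 1 7 6 3

Derivation:
Move 1: P2 pit1 -> P1=[3,5,2,2,4,5](0) P2=[2,0,4,3,5,4](1)
Move 2: P2 pit3 -> P1=[3,5,2,2,4,5](0) P2=[2,0,4,0,6,5](2)
Move 3: P2 pit0 -> P1=[3,5,2,2,4,5](0) P2=[0,1,5,0,6,5](2)
Move 4: P2 pit2 -> P1=[4,5,2,2,4,5](0) P2=[0,1,0,1,7,6](3)
Move 5: P1 pit1 -> P1=[4,0,3,3,5,6](1) P2=[0,1,0,1,7,6](3)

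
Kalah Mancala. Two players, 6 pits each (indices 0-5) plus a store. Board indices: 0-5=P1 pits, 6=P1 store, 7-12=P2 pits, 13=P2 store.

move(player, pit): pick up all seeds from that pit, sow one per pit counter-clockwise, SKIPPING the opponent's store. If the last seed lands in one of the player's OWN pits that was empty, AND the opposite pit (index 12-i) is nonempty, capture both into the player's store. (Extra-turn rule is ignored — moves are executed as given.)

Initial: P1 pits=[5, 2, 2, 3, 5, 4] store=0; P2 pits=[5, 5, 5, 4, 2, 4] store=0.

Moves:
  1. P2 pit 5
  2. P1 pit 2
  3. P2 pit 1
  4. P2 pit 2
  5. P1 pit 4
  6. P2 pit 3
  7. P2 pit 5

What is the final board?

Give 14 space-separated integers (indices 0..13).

Answer: 9 6 1 5 0 6 1 6 1 1 0 5 0 5

Derivation:
Move 1: P2 pit5 -> P1=[6,3,3,3,5,4](0) P2=[5,5,5,4,2,0](1)
Move 2: P1 pit2 -> P1=[6,3,0,4,6,5](0) P2=[5,5,5,4,2,0](1)
Move 3: P2 pit1 -> P1=[6,3,0,4,6,5](0) P2=[5,0,6,5,3,1](2)
Move 4: P2 pit2 -> P1=[7,4,0,4,6,5](0) P2=[5,0,0,6,4,2](3)
Move 5: P1 pit4 -> P1=[7,4,0,4,0,6](1) P2=[6,1,1,7,4,2](3)
Move 6: P2 pit3 -> P1=[8,5,1,5,0,6](1) P2=[6,1,1,0,5,3](4)
Move 7: P2 pit5 -> P1=[9,6,1,5,0,6](1) P2=[6,1,1,0,5,0](5)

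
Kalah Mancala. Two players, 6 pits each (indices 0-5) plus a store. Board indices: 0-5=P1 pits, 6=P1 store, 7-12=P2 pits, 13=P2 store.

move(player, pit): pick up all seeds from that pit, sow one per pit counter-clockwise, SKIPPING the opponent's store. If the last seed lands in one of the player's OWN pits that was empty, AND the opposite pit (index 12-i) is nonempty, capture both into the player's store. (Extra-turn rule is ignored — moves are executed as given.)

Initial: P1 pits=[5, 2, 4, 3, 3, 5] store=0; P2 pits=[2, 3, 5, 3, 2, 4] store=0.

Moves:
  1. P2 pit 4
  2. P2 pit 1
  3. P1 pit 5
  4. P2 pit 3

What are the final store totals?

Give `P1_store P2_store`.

Move 1: P2 pit4 -> P1=[5,2,4,3,3,5](0) P2=[2,3,5,3,0,5](1)
Move 2: P2 pit1 -> P1=[5,0,4,3,3,5](0) P2=[2,0,6,4,0,5](4)
Move 3: P1 pit5 -> P1=[5,0,4,3,3,0](1) P2=[3,1,7,5,0,5](4)
Move 4: P2 pit3 -> P1=[6,1,4,3,3,0](1) P2=[3,1,7,0,1,6](5)

Answer: 1 5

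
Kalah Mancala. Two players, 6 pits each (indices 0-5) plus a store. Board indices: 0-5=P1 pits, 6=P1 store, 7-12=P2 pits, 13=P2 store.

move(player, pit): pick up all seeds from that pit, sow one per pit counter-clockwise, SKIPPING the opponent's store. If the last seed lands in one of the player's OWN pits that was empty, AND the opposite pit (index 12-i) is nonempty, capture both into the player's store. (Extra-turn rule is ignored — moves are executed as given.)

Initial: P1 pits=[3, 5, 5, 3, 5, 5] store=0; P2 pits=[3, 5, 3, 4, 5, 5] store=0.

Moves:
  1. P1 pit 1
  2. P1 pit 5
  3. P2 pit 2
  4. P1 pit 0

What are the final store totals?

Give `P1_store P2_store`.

Move 1: P1 pit1 -> P1=[3,0,6,4,6,6](1) P2=[3,5,3,4,5,5](0)
Move 2: P1 pit5 -> P1=[3,0,6,4,6,0](2) P2=[4,6,4,5,6,5](0)
Move 3: P2 pit2 -> P1=[3,0,6,4,6,0](2) P2=[4,6,0,6,7,6](1)
Move 4: P1 pit0 -> P1=[0,1,7,5,6,0](2) P2=[4,6,0,6,7,6](1)

Answer: 2 1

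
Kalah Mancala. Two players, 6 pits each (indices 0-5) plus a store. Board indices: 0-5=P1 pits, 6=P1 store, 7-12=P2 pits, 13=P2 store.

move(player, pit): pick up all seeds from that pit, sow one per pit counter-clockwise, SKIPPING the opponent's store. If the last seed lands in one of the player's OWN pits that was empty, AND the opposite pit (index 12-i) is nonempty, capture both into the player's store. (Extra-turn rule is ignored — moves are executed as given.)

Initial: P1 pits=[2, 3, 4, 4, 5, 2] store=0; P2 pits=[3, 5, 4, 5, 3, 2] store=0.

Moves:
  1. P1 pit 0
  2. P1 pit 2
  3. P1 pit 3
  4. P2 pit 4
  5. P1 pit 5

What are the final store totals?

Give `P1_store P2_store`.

Answer: 3 1

Derivation:
Move 1: P1 pit0 -> P1=[0,4,5,4,5,2](0) P2=[3,5,4,5,3,2](0)
Move 2: P1 pit2 -> P1=[0,4,0,5,6,3](1) P2=[4,5,4,5,3,2](0)
Move 3: P1 pit3 -> P1=[0,4,0,0,7,4](2) P2=[5,6,4,5,3,2](0)
Move 4: P2 pit4 -> P1=[1,4,0,0,7,4](2) P2=[5,6,4,5,0,3](1)
Move 5: P1 pit5 -> P1=[1,4,0,0,7,0](3) P2=[6,7,5,5,0,3](1)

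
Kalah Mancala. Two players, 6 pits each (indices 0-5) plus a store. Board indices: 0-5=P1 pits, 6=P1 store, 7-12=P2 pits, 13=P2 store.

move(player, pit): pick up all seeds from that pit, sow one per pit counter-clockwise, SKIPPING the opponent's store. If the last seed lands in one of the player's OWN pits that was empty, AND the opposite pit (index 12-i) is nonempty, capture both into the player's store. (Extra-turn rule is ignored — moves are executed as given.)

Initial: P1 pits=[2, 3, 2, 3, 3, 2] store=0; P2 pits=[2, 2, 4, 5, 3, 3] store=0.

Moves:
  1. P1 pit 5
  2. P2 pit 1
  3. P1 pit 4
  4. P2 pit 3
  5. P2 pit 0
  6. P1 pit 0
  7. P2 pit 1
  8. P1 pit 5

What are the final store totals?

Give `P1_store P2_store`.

Answer: 3 1

Derivation:
Move 1: P1 pit5 -> P1=[2,3,2,3,3,0](1) P2=[3,2,4,5,3,3](0)
Move 2: P2 pit1 -> P1=[2,3,2,3,3,0](1) P2=[3,0,5,6,3,3](0)
Move 3: P1 pit4 -> P1=[2,3,2,3,0,1](2) P2=[4,0,5,6,3,3](0)
Move 4: P2 pit3 -> P1=[3,4,3,3,0,1](2) P2=[4,0,5,0,4,4](1)
Move 5: P2 pit0 -> P1=[3,4,3,3,0,1](2) P2=[0,1,6,1,5,4](1)
Move 6: P1 pit0 -> P1=[0,5,4,4,0,1](2) P2=[0,1,6,1,5,4](1)
Move 7: P2 pit1 -> P1=[0,5,4,4,0,1](2) P2=[0,0,7,1,5,4](1)
Move 8: P1 pit5 -> P1=[0,5,4,4,0,0](3) P2=[0,0,7,1,5,4](1)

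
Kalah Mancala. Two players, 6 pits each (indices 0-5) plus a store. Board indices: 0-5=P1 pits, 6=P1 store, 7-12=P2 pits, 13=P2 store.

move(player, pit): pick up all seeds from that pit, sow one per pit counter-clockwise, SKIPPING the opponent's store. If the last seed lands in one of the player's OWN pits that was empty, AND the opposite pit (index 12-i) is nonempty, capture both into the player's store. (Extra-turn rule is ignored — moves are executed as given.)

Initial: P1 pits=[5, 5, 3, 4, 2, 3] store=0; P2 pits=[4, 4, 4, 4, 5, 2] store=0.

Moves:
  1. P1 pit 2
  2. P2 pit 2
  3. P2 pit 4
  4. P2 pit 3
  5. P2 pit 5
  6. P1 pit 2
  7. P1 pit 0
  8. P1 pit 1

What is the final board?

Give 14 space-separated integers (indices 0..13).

Move 1: P1 pit2 -> P1=[5,5,0,5,3,4](0) P2=[4,4,4,4,5,2](0)
Move 2: P2 pit2 -> P1=[5,5,0,5,3,4](0) P2=[4,4,0,5,6,3](1)
Move 3: P2 pit4 -> P1=[6,6,1,6,3,4](0) P2=[4,4,0,5,0,4](2)
Move 4: P2 pit3 -> P1=[7,7,1,6,3,4](0) P2=[4,4,0,0,1,5](3)
Move 5: P2 pit5 -> P1=[8,8,2,7,3,4](0) P2=[4,4,0,0,1,0](4)
Move 6: P1 pit2 -> P1=[8,8,0,8,4,4](0) P2=[4,4,0,0,1,0](4)
Move 7: P1 pit0 -> P1=[0,9,1,9,5,5](1) P2=[5,5,0,0,1,0](4)
Move 8: P1 pit1 -> P1=[0,0,2,10,6,6](2) P2=[6,6,1,1,1,0](4)

Answer: 0 0 2 10 6 6 2 6 6 1 1 1 0 4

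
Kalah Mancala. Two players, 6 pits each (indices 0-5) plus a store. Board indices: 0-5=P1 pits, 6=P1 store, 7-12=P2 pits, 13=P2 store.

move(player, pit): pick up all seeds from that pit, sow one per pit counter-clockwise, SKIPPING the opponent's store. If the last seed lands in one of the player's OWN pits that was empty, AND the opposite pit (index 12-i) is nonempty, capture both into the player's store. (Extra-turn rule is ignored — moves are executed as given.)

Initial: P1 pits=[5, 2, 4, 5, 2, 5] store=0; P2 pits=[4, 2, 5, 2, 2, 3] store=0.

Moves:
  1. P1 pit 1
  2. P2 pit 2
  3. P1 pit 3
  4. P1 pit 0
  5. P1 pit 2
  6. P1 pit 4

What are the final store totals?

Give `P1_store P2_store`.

Answer: 4 1

Derivation:
Move 1: P1 pit1 -> P1=[5,0,5,6,2,5](0) P2=[4,2,5,2,2,3](0)
Move 2: P2 pit2 -> P1=[6,0,5,6,2,5](0) P2=[4,2,0,3,3,4](1)
Move 3: P1 pit3 -> P1=[6,0,5,0,3,6](1) P2=[5,3,1,3,3,4](1)
Move 4: P1 pit0 -> P1=[0,1,6,1,4,7](2) P2=[5,3,1,3,3,4](1)
Move 5: P1 pit2 -> P1=[0,1,0,2,5,8](3) P2=[6,4,1,3,3,4](1)
Move 6: P1 pit4 -> P1=[0,1,0,2,0,9](4) P2=[7,5,2,3,3,4](1)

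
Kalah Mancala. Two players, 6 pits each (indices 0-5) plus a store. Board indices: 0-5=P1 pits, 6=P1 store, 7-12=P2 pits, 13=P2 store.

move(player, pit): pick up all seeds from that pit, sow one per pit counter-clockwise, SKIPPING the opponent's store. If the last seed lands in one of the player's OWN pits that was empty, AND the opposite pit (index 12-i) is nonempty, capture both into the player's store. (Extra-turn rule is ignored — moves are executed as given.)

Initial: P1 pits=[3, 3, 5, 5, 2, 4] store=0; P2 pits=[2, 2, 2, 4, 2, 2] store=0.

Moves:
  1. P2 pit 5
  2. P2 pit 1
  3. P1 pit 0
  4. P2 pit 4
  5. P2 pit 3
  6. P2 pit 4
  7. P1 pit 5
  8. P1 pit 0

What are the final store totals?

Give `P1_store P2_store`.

Move 1: P2 pit5 -> P1=[4,3,5,5,2,4](0) P2=[2,2,2,4,2,0](1)
Move 2: P2 pit1 -> P1=[4,3,5,5,2,4](0) P2=[2,0,3,5,2,0](1)
Move 3: P1 pit0 -> P1=[0,4,6,6,3,4](0) P2=[2,0,3,5,2,0](1)
Move 4: P2 pit4 -> P1=[0,4,6,6,3,4](0) P2=[2,0,3,5,0,1](2)
Move 5: P2 pit3 -> P1=[1,5,6,6,3,4](0) P2=[2,0,3,0,1,2](3)
Move 6: P2 pit4 -> P1=[1,5,6,6,3,4](0) P2=[2,0,3,0,0,3](3)
Move 7: P1 pit5 -> P1=[1,5,6,6,3,0](1) P2=[3,1,4,0,0,3](3)
Move 8: P1 pit0 -> P1=[0,6,6,6,3,0](1) P2=[3,1,4,0,0,3](3)

Answer: 1 3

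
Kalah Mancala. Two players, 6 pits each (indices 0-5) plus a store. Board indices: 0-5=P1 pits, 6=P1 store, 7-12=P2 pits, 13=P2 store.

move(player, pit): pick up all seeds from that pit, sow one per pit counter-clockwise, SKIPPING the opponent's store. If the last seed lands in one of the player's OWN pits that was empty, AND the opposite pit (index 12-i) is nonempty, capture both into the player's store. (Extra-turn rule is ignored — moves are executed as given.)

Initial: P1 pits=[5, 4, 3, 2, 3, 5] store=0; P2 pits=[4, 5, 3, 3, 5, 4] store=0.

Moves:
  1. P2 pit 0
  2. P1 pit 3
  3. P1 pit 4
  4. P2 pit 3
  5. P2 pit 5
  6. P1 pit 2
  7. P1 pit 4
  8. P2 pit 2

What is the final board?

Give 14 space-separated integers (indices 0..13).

Answer: 7 5 0 2 0 9 2 1 7 0 1 8 1 3

Derivation:
Move 1: P2 pit0 -> P1=[5,4,3,2,3,5](0) P2=[0,6,4,4,6,4](0)
Move 2: P1 pit3 -> P1=[5,4,3,0,4,6](0) P2=[0,6,4,4,6,4](0)
Move 3: P1 pit4 -> P1=[5,4,3,0,0,7](1) P2=[1,7,4,4,6,4](0)
Move 4: P2 pit3 -> P1=[6,4,3,0,0,7](1) P2=[1,7,4,0,7,5](1)
Move 5: P2 pit5 -> P1=[7,5,4,1,0,7](1) P2=[1,7,4,0,7,0](2)
Move 6: P1 pit2 -> P1=[7,5,0,2,1,8](2) P2=[1,7,4,0,7,0](2)
Move 7: P1 pit4 -> P1=[7,5,0,2,0,9](2) P2=[1,7,4,0,7,0](2)
Move 8: P2 pit2 -> P1=[7,5,0,2,0,9](2) P2=[1,7,0,1,8,1](3)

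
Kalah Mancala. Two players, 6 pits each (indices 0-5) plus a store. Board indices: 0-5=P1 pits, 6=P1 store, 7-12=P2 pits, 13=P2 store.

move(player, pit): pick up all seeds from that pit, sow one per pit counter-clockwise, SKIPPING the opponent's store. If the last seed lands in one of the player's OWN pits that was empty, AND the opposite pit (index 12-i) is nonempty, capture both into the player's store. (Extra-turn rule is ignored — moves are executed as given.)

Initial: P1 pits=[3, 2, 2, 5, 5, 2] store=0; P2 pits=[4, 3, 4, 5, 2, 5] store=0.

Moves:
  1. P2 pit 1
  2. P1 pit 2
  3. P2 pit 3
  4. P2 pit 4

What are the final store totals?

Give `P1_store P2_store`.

Move 1: P2 pit1 -> P1=[3,2,2,5,5,2](0) P2=[4,0,5,6,3,5](0)
Move 2: P1 pit2 -> P1=[3,2,0,6,6,2](0) P2=[4,0,5,6,3,5](0)
Move 3: P2 pit3 -> P1=[4,3,1,6,6,2](0) P2=[4,0,5,0,4,6](1)
Move 4: P2 pit4 -> P1=[5,4,1,6,6,2](0) P2=[4,0,5,0,0,7](2)

Answer: 0 2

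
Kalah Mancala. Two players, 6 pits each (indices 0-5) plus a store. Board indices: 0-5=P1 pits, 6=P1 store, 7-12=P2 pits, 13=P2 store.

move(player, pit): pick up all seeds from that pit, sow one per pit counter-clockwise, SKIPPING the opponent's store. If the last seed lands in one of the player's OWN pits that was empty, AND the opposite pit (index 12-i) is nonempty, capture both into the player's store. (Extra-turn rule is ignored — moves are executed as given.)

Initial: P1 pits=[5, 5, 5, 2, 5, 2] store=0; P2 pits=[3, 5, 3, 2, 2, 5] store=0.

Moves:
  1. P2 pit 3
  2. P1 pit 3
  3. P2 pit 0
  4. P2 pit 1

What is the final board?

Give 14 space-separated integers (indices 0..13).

Move 1: P2 pit3 -> P1=[5,5,5,2,5,2](0) P2=[3,5,3,0,3,6](0)
Move 2: P1 pit3 -> P1=[5,5,5,0,6,3](0) P2=[3,5,3,0,3,6](0)
Move 3: P2 pit0 -> P1=[5,5,0,0,6,3](0) P2=[0,6,4,0,3,6](6)
Move 4: P2 pit1 -> P1=[6,5,0,0,6,3](0) P2=[0,0,5,1,4,7](7)

Answer: 6 5 0 0 6 3 0 0 0 5 1 4 7 7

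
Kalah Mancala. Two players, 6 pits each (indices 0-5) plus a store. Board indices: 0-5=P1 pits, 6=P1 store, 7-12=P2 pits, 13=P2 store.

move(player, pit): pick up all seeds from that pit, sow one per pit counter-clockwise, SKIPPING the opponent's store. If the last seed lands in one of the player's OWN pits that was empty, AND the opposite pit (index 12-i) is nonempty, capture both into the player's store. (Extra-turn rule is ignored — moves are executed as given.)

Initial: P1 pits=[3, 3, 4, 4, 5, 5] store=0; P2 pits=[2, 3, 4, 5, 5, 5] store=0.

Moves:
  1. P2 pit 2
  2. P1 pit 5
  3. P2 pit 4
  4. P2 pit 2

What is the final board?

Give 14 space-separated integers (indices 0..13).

Move 1: P2 pit2 -> P1=[3,3,4,4,5,5](0) P2=[2,3,0,6,6,6](1)
Move 2: P1 pit5 -> P1=[3,3,4,4,5,0](1) P2=[3,4,1,7,6,6](1)
Move 3: P2 pit4 -> P1=[4,4,5,5,5,0](1) P2=[3,4,1,7,0,7](2)
Move 4: P2 pit2 -> P1=[4,4,5,5,5,0](1) P2=[3,4,0,8,0,7](2)

Answer: 4 4 5 5 5 0 1 3 4 0 8 0 7 2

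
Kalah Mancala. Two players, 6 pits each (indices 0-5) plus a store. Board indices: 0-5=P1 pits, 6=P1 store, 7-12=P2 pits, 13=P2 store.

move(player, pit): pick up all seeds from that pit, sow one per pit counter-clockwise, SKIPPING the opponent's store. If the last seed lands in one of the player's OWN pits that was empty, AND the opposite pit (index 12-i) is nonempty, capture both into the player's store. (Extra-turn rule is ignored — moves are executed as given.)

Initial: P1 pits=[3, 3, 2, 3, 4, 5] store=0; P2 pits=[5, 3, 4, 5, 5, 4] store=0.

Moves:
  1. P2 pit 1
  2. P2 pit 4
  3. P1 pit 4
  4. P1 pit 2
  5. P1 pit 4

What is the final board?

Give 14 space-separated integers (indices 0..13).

Move 1: P2 pit1 -> P1=[3,3,2,3,4,5](0) P2=[5,0,5,6,6,4](0)
Move 2: P2 pit4 -> P1=[4,4,3,4,4,5](0) P2=[5,0,5,6,0,5](1)
Move 3: P1 pit4 -> P1=[4,4,3,4,0,6](1) P2=[6,1,5,6,0,5](1)
Move 4: P1 pit2 -> P1=[4,4,0,5,1,7](1) P2=[6,1,5,6,0,5](1)
Move 5: P1 pit4 -> P1=[4,4,0,5,0,8](1) P2=[6,1,5,6,0,5](1)

Answer: 4 4 0 5 0 8 1 6 1 5 6 0 5 1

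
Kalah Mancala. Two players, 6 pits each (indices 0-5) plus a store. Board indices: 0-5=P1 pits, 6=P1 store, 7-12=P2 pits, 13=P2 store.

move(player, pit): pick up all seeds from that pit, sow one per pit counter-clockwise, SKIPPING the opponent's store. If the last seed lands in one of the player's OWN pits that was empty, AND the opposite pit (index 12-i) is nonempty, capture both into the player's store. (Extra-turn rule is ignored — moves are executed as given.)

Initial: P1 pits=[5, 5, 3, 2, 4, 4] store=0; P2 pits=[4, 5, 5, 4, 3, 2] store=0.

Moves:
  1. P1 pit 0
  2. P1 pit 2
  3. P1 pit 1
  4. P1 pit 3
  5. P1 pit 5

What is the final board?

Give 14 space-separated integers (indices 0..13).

Move 1: P1 pit0 -> P1=[0,6,4,3,5,5](0) P2=[4,5,5,4,3,2](0)
Move 2: P1 pit2 -> P1=[0,6,0,4,6,6](1) P2=[4,5,5,4,3,2](0)
Move 3: P1 pit1 -> P1=[0,0,1,5,7,7](2) P2=[5,5,5,4,3,2](0)
Move 4: P1 pit3 -> P1=[0,0,1,0,8,8](3) P2=[6,6,5,4,3,2](0)
Move 5: P1 pit5 -> P1=[0,0,1,0,8,0](8) P2=[7,7,6,5,4,0](0)

Answer: 0 0 1 0 8 0 8 7 7 6 5 4 0 0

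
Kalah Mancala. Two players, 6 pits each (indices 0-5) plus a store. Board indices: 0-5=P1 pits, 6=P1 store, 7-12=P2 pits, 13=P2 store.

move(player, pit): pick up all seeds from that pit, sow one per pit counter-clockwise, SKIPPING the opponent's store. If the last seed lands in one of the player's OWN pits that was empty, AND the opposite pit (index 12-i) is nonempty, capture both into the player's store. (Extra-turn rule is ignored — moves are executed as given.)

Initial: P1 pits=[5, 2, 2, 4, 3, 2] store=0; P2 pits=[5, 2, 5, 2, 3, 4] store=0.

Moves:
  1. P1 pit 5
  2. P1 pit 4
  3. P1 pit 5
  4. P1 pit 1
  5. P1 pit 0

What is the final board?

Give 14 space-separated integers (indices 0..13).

Answer: 0 1 4 6 1 0 11 0 2 5 2 3 4 0

Derivation:
Move 1: P1 pit5 -> P1=[5,2,2,4,3,0](1) P2=[6,2,5,2,3,4](0)
Move 2: P1 pit4 -> P1=[5,2,2,4,0,1](2) P2=[7,2,5,2,3,4](0)
Move 3: P1 pit5 -> P1=[5,2,2,4,0,0](3) P2=[7,2,5,2,3,4](0)
Move 4: P1 pit1 -> P1=[5,0,3,5,0,0](3) P2=[7,2,5,2,3,4](0)
Move 5: P1 pit0 -> P1=[0,1,4,6,1,0](11) P2=[0,2,5,2,3,4](0)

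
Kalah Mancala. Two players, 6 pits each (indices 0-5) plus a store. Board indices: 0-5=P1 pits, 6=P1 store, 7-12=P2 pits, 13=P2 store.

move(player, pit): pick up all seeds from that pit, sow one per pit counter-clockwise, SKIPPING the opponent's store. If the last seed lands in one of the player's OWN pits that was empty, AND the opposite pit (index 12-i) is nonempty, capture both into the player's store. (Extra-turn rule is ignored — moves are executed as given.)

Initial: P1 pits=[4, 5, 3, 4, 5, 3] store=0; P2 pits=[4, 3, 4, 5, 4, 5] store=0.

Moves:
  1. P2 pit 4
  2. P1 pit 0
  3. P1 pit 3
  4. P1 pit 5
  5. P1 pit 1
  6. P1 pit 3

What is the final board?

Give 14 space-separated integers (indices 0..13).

Move 1: P2 pit4 -> P1=[5,6,3,4,5,3](0) P2=[4,3,4,5,0,6](1)
Move 2: P1 pit0 -> P1=[0,7,4,5,6,4](0) P2=[4,3,4,5,0,6](1)
Move 3: P1 pit3 -> P1=[0,7,4,0,7,5](1) P2=[5,4,4,5,0,6](1)
Move 4: P1 pit5 -> P1=[0,7,4,0,7,0](2) P2=[6,5,5,6,0,6](1)
Move 5: P1 pit1 -> P1=[0,0,5,1,8,1](3) P2=[7,6,5,6,0,6](1)
Move 6: P1 pit3 -> P1=[0,0,5,0,9,1](3) P2=[7,6,5,6,0,6](1)

Answer: 0 0 5 0 9 1 3 7 6 5 6 0 6 1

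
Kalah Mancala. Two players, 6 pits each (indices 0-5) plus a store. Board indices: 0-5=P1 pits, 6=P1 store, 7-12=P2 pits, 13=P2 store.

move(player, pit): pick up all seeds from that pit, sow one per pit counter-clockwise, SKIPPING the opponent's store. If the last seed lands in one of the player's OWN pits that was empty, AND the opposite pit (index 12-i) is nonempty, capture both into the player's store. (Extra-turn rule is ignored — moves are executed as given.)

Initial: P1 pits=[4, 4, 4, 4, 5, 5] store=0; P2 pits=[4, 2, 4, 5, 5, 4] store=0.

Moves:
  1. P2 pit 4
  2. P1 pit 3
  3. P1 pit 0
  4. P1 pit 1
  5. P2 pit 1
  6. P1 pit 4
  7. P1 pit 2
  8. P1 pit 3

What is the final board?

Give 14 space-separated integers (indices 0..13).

Answer: 0 0 0 0 2 11 5 8 2 7 7 1 6 1

Derivation:
Move 1: P2 pit4 -> P1=[5,5,5,4,5,5](0) P2=[4,2,4,5,0,5](1)
Move 2: P1 pit3 -> P1=[5,5,5,0,6,6](1) P2=[5,2,4,5,0,5](1)
Move 3: P1 pit0 -> P1=[0,6,6,1,7,7](1) P2=[5,2,4,5,0,5](1)
Move 4: P1 pit1 -> P1=[0,0,7,2,8,8](2) P2=[6,2,4,5,0,5](1)
Move 5: P2 pit1 -> P1=[0,0,7,2,8,8](2) P2=[6,0,5,6,0,5](1)
Move 6: P1 pit4 -> P1=[0,0,7,2,0,9](3) P2=[7,1,6,7,1,6](1)
Move 7: P1 pit2 -> P1=[0,0,0,3,1,10](4) P2=[8,2,7,7,1,6](1)
Move 8: P1 pit3 -> P1=[0,0,0,0,2,11](5) P2=[8,2,7,7,1,6](1)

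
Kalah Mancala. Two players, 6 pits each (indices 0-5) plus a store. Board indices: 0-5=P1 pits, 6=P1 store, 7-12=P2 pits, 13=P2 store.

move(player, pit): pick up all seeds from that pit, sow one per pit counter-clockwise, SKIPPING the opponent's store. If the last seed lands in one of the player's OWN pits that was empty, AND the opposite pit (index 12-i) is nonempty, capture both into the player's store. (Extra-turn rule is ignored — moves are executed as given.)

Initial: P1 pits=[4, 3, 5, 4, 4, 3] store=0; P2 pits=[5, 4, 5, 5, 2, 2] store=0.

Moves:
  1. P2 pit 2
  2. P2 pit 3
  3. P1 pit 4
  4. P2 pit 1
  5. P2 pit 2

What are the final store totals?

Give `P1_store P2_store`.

Move 1: P2 pit2 -> P1=[5,3,5,4,4,3](0) P2=[5,4,0,6,3,3](1)
Move 2: P2 pit3 -> P1=[6,4,6,4,4,3](0) P2=[5,4,0,0,4,4](2)
Move 3: P1 pit4 -> P1=[6,4,6,4,0,4](1) P2=[6,5,0,0,4,4](2)
Move 4: P2 pit1 -> P1=[6,4,6,4,0,4](1) P2=[6,0,1,1,5,5](3)
Move 5: P2 pit2 -> P1=[6,4,6,4,0,4](1) P2=[6,0,0,2,5,5](3)

Answer: 1 3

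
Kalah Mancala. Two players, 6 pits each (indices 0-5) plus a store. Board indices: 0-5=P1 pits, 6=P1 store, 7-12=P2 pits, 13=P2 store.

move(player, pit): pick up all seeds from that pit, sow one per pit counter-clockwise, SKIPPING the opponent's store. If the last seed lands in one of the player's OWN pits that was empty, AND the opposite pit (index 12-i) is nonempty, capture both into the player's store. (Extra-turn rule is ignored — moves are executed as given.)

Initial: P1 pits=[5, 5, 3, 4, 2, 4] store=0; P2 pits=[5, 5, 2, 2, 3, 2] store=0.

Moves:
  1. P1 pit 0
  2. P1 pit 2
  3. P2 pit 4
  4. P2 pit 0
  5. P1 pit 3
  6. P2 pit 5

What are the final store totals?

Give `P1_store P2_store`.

Move 1: P1 pit0 -> P1=[0,6,4,5,3,5](0) P2=[5,5,2,2,3,2](0)
Move 2: P1 pit2 -> P1=[0,6,0,6,4,6](1) P2=[5,5,2,2,3,2](0)
Move 3: P2 pit4 -> P1=[1,6,0,6,4,6](1) P2=[5,5,2,2,0,3](1)
Move 4: P2 pit0 -> P1=[1,6,0,6,4,6](1) P2=[0,6,3,3,1,4](1)
Move 5: P1 pit3 -> P1=[1,6,0,0,5,7](2) P2=[1,7,4,3,1,4](1)
Move 6: P2 pit5 -> P1=[2,7,1,0,5,7](2) P2=[1,7,4,3,1,0](2)

Answer: 2 2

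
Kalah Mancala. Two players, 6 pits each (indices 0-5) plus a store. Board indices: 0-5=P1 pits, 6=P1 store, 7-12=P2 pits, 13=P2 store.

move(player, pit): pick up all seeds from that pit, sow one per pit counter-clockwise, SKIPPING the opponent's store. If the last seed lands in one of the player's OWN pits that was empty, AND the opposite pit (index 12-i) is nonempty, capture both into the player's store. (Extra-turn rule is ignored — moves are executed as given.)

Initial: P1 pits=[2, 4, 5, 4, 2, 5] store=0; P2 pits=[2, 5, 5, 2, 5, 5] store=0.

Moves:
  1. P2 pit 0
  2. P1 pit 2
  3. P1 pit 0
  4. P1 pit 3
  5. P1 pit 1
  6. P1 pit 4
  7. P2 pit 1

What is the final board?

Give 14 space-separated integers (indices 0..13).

Move 1: P2 pit0 -> P1=[2,4,5,4,2,5](0) P2=[0,6,6,2,5,5](0)
Move 2: P1 pit2 -> P1=[2,4,0,5,3,6](1) P2=[1,6,6,2,5,5](0)
Move 3: P1 pit0 -> P1=[0,5,0,5,3,6](4) P2=[1,6,6,0,5,5](0)
Move 4: P1 pit3 -> P1=[0,5,0,0,4,7](5) P2=[2,7,6,0,5,5](0)
Move 5: P1 pit1 -> P1=[0,0,1,1,5,8](6) P2=[2,7,6,0,5,5](0)
Move 6: P1 pit4 -> P1=[0,0,1,1,0,9](7) P2=[3,8,7,0,5,5](0)
Move 7: P2 pit1 -> P1=[1,1,2,1,0,9](7) P2=[3,0,8,1,6,6](1)

Answer: 1 1 2 1 0 9 7 3 0 8 1 6 6 1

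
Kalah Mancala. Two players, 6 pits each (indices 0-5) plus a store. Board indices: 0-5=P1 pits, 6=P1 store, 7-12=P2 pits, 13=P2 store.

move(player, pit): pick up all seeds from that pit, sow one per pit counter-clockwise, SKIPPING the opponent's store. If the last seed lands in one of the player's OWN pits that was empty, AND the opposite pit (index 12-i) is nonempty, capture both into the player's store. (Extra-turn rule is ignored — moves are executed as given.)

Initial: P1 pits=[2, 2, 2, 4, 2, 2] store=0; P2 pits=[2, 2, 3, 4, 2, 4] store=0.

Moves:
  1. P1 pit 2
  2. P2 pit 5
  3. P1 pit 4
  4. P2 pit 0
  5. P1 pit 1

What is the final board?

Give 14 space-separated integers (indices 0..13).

Answer: 3 0 2 6 0 3 5 0 0 4 5 2 0 1

Derivation:
Move 1: P1 pit2 -> P1=[2,2,0,5,3,2](0) P2=[2,2,3,4,2,4](0)
Move 2: P2 pit5 -> P1=[3,3,1,5,3,2](0) P2=[2,2,3,4,2,0](1)
Move 3: P1 pit4 -> P1=[3,3,1,5,0,3](1) P2=[3,2,3,4,2,0](1)
Move 4: P2 pit0 -> P1=[3,3,1,5,0,3](1) P2=[0,3,4,5,2,0](1)
Move 5: P1 pit1 -> P1=[3,0,2,6,0,3](5) P2=[0,0,4,5,2,0](1)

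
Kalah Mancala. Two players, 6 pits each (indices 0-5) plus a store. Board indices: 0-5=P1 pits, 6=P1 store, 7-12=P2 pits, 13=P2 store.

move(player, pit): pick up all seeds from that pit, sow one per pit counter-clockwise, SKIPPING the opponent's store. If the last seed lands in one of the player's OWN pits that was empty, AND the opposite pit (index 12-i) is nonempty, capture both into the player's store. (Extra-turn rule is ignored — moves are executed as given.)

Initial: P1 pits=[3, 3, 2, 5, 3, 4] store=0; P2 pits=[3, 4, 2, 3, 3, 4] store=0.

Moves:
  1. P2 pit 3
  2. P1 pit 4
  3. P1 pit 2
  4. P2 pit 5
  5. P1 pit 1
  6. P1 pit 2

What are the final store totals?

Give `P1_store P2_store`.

Answer: 6 2

Derivation:
Move 1: P2 pit3 -> P1=[3,3,2,5,3,4](0) P2=[3,4,2,0,4,5](1)
Move 2: P1 pit4 -> P1=[3,3,2,5,0,5](1) P2=[4,4,2,0,4,5](1)
Move 3: P1 pit2 -> P1=[3,3,0,6,0,5](6) P2=[4,0,2,0,4,5](1)
Move 4: P2 pit5 -> P1=[4,4,1,7,0,5](6) P2=[4,0,2,0,4,0](2)
Move 5: P1 pit1 -> P1=[4,0,2,8,1,6](6) P2=[4,0,2,0,4,0](2)
Move 6: P1 pit2 -> P1=[4,0,0,9,2,6](6) P2=[4,0,2,0,4,0](2)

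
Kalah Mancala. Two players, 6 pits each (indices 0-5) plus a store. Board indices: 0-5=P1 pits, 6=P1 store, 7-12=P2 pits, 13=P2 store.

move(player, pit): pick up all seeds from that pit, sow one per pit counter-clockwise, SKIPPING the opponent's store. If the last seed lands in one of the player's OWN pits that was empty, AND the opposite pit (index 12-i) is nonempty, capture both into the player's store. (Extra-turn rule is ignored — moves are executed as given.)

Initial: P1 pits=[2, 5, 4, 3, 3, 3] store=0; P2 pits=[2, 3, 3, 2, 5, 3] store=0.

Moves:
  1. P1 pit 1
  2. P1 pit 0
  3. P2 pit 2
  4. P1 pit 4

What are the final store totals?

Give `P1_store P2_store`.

Answer: 2 0

Derivation:
Move 1: P1 pit1 -> P1=[2,0,5,4,4,4](1) P2=[2,3,3,2,5,3](0)
Move 2: P1 pit0 -> P1=[0,1,6,4,4,4](1) P2=[2,3,3,2,5,3](0)
Move 3: P2 pit2 -> P1=[0,1,6,4,4,4](1) P2=[2,3,0,3,6,4](0)
Move 4: P1 pit4 -> P1=[0,1,6,4,0,5](2) P2=[3,4,0,3,6,4](0)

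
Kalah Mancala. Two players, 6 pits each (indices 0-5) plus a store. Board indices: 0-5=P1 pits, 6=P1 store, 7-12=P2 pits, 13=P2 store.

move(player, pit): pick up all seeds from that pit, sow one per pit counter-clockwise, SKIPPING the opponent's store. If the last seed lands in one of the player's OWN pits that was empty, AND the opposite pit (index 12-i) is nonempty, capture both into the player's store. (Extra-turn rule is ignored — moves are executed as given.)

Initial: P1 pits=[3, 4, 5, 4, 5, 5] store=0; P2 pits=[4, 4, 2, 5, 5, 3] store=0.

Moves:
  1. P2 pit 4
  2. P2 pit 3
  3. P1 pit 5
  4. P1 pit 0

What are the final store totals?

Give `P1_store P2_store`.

Answer: 7 2

Derivation:
Move 1: P2 pit4 -> P1=[4,5,6,4,5,5](0) P2=[4,4,2,5,0,4](1)
Move 2: P2 pit3 -> P1=[5,6,6,4,5,5](0) P2=[4,4,2,0,1,5](2)
Move 3: P1 pit5 -> P1=[5,6,6,4,5,0](1) P2=[5,5,3,1,1,5](2)
Move 4: P1 pit0 -> P1=[0,7,7,5,6,0](7) P2=[0,5,3,1,1,5](2)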